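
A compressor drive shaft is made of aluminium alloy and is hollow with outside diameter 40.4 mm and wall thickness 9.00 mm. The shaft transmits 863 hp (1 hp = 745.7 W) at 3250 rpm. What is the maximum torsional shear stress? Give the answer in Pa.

ω = 2π·3250/60 = 340.3 rad/s, so T = P/ω = 863×745.7 / 340.3 = 1891 N·m.
J = π(d_o⁴ − d_i⁴)/32 = π(0.0404⁴ − 0.0224⁴)/32 = 2.368×10^-7 m⁴.
τ_max = T·r/J = 1891 × 0.0202 / 2.368×10^-7 = 1.613×10^8 Pa.

1.61e8 Pa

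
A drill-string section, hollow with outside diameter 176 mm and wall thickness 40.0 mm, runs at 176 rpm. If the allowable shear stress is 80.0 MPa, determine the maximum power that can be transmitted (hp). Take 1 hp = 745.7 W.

J = π(d_o⁴ − d_i⁴)/32 = π(0.176⁴ − 0.0960⁴)/32 = 8.586×10^-5 m⁴.
T_max = τ_allow·J/r = 8.00×10^7 × 8.586×10^-5 / 0.0880 = 78060 N·m.
ω = 2π·176/60 = 18.43 rad/s, so P_max = T_max·ω = 1.439×10^6 W.

1930 hp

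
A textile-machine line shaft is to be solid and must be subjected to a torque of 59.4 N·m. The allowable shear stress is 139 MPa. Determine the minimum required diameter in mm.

For a solid shaft τ_max = 16T/(πd³), so d = (16T/(π τ_allow))^(1/3) = (16·59.40/(π·1.39×10^8))^(1/3) = 0.01296 m.

13.0 mm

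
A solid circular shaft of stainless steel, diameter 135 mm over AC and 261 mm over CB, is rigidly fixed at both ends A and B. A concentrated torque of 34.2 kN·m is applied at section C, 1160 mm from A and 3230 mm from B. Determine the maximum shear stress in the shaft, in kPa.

11800 kPa

Compatibility: T_A·a/J_AC = T_B·b/J_CB with T_A + T_B = T₀.
J_AC = 3.26×10^-5 m⁴, J_CB = 4.56×10^-4 m⁴, so T_A = T₀·(J_AC/a)/((J_AC/a)+(J_CB/b)) = 5683 N·m, T_B = 28520 N·m.
τ in each portion: τ_AC = 1.18×10^7 Pa, τ_CB = 8.17×10^6 Pa; maximum is in AC.
τ_max = T_AC·r/J = 5683·0.0675/3.26×10^-5 = 1.176×10^7 Pa.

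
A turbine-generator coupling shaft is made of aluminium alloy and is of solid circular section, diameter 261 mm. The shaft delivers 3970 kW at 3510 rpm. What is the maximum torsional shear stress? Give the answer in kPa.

ω = 2π·3510/60 = 367.6 rad/s, so T = P/ω = 3970×10³ / 367.6 = 10800 N·m.
J = πd⁴/32 = π(0.261)⁴/32 = 4.556×10^-4 m⁴.
τ_max = T·r/J = 10800 × 0.131 / 4.556×10^-4 = 3.094×10^6 Pa.

3090 kPa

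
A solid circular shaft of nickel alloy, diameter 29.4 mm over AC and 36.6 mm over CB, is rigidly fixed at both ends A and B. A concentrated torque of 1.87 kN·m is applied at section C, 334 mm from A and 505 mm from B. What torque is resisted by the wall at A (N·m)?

722 N·m

Compatibility: T_A·a/J_AC = T_B·b/J_CB with T_A + T_B = T₀.
J_AC = 7.33×10^-8 m⁴, J_CB = 1.76×10^-7 m⁴, so T_A = T₀·(J_AC/a)/((J_AC/a)+(J_CB/b)) = 722.4 N·m, T_B = 1148 N·m.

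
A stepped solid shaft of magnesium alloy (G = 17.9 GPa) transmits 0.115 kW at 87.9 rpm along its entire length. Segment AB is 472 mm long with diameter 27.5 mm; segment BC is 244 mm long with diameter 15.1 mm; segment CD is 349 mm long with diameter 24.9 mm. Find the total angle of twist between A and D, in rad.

0.0457 rad

ω = 2π·87.9/60 = 9.205 rad/s, so T = P/ω = 0.115×10³ / 9.205 = 12.49 N·m.
J_AB = π(0.0275)⁴/32 = 5.61×10^-8 m⁴; J_BC = π(0.0151)⁴/32 = 5.10×10^-9 m⁴; J_CD = π(0.0249)⁴/32 = 3.77×10^-8 m⁴.
θ = (T/G)·Σ L_i/J_i = (12.49/17.9×10⁹)·(0.472/5.61×10^-8 + 0.244/5.10×10^-9 + 0.349/3.77×10^-8) = 0.04569 rad.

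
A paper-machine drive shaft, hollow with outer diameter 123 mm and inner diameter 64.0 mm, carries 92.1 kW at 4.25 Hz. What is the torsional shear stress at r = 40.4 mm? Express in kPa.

ω = 2π·4.25 = 26.70 rad/s, so T = P/ω = 92.1×10³ / 26.70 = 3449 N·m.
J = π(d_o⁴ − d_i⁴)/32 = π(0.123⁴ − 0.0640⁴)/32 = 2.082×10^-5 m⁴.
Shear stress varies linearly with radius: τ = T·r/J = 3449 × 0.0404 / 2.082×10^-5 = 6.691×10^6 Pa.

6690 kPa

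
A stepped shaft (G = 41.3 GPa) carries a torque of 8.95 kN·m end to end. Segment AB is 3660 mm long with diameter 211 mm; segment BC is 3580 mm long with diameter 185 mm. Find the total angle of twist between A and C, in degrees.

0.620°

J_AB = π(0.211)⁴/32 = 1.95×10^-4 m⁴; J_BC = π(0.185)⁴/32 = 1.15×10^-4 m⁴.
θ = (T/G)·Σ L_i/J_i = (8950/41.3×10⁹)·(3.66/1.95×10^-4 + 3.58/1.15×10^-4) = 0.01082 rad.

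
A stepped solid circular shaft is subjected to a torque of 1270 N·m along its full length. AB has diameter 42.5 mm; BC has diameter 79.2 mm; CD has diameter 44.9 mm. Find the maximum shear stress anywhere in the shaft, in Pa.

Under the same torque, τ_max = 16T/(πd³) is largest where d is smallest — segment AB (d = 42.5 mm).
τ_max = 16·1270/(π·(0.0425)³) = 8.426×10^7 Pa.

8.43e7 Pa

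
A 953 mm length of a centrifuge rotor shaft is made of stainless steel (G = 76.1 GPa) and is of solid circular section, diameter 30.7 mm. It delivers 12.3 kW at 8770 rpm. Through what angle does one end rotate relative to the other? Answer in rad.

ω = 2π·8770/60 = 918.4 rad/s, so T = P/ω = 12.3×10³ / 918.4 = 13.39 N·m.
J = πd⁴/32 = π(0.0307)⁴/32 = 8.721×10^-8 m⁴.
θ = T·L/(G·J) = 13.39 × 0.953 / (76.1×10⁹ × 8.721×10^-8) = 1.923×10^-3 rad.

0.00192 rad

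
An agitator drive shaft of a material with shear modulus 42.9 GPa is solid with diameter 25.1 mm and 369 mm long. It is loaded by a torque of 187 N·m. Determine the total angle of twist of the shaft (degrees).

J = πd⁴/32 = π(0.0251)⁴/32 = 3.897×10^-8 m⁴.
θ = T·L/(G·J) = 187.0 × 0.369 / (42.9×10⁹ × 3.897×10^-8) = 0.04128 rad.

2.37°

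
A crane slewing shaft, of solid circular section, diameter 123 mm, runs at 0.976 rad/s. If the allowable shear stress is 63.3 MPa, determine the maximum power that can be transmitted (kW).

22.6 kW

J = πd⁴/32 = π(0.123)⁴/32 = 2.247×10^-5 m⁴.
T_max = τ_allow·J/r = 6.33×10^7 × 2.247×10^-5 / 0.0615 = 23130 N·m.
ω = 0.976 rad/s, so P_max = T_max·ω = 2.257×10^4 W.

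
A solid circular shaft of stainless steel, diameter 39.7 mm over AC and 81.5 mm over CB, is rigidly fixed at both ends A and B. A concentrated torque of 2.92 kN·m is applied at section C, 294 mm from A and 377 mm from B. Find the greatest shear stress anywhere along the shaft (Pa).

Compatibility: T_A·a/J_AC = T_B·b/J_CB with T_A + T_B = T₀.
J_AC = 2.44×10^-7 m⁴, J_CB = 4.33×10^-6 m⁴, so T_A = T₀·(J_AC/a)/((J_AC/a)+(J_CB/b)) = 196.6 N·m, T_B = 2723 N·m.
τ in each portion: τ_AC = 1.60×10^7 Pa, τ_CB = 2.56×10^7 Pa; maximum is in CB.
τ_max = T_CB·r/J = 2723·0.0408/4.33×10^-6 = 2.562×10^7 Pa.

2.56e7 Pa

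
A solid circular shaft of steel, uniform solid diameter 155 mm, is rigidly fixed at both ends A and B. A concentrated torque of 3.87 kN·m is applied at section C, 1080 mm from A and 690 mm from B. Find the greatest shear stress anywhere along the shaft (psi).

With uniform GJ and both ends fixed, compatibility θ_AC = θ_CB gives T_A·a = T_B·b, together with T_A + T_B = T₀.
T_A = T₀·b/(a+b) = 3870·690/1770 = 1509 N·m; T_B = 2361 N·m.
τ in each portion: τ_AC = 2.06×10^6 Pa, τ_CB = 3.23×10^6 Pa; maximum is in CB.
τ_max = T_CB·r/J = 2361·0.0775/5.67×10^-5 = 3.230×10^6 Pa.

468 psi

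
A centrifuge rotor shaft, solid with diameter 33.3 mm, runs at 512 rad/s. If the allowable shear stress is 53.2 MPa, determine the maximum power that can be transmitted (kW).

J = πd⁴/32 = π(0.0333)⁴/32 = 1.207×10^-7 m⁴.
T_max = τ_allow·J/r = 5.32×10^7 × 1.207×10^-7 / 0.0166 = 385.7 N·m.
ω = 512 rad/s, so P_max = T_max·ω = 1.975×10^5 W.

197 kW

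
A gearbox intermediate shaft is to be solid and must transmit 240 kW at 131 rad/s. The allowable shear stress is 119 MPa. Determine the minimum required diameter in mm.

ω = 131 rad/s, so T = P/ω = 240×10³ / 131.0 = 1832 N·m.
For a solid shaft τ_max = 16T/(πd³), so d = (16T/(π τ_allow))^(1/3) = (16·1832/(π·1.19×10^8))^(1/3) = 0.04280 m.

42.8 mm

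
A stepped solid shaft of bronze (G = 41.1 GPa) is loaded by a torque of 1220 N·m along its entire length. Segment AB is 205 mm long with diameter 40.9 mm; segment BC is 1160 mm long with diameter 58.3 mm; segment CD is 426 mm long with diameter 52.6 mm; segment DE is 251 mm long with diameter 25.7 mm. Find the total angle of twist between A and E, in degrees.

13.9°

J_AB = π(0.0409)⁴/32 = 2.75×10^-7 m⁴; J_BC = π(0.0583)⁴/32 = 1.13×10^-6 m⁴; J_CD = π(0.0526)⁴/32 = 7.52×10^-7 m⁴; J_DE = π(0.0257)⁴/32 = 4.28×10^-8 m⁴.
θ = (T/G)·Σ L_i/J_i = (1220/41.1×10⁹)·(0.205/2.75×10^-7 + 1.16/1.13×10^-6 + 0.426/7.52×10^-7 + 0.251/4.28×10^-8) = 0.2433 rad.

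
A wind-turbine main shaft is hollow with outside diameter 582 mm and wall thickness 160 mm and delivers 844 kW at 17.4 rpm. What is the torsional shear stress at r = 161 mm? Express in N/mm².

ω = 2π·17.4/60 = 1.822 rad/s, so T = P/ω = 844×10³ / 1.822 = 463200 N·m.
J = π(d_o⁴ − d_i⁴)/32 = π(0.582⁴ − 0.262⁴)/32 = 0.01080 m⁴.
Shear stress varies linearly with radius: τ = T·r/J = 463200 × 0.161 / 0.01080 = 6.904×10^6 Pa.

6.90 N/mm²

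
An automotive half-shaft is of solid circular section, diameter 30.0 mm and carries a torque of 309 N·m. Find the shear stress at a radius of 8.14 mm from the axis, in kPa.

31600 kPa

J = πd⁴/32 = π(0.0300)⁴/32 = 7.952×10^-8 m⁴.
Shear stress varies linearly with radius: τ = T·r/J = 309.0 × 0.00814 / 7.952×10^-8 = 3.163×10^7 Pa.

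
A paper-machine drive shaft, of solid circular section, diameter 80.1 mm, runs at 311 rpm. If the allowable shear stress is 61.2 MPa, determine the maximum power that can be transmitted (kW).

201 kW

J = πd⁴/32 = π(0.0801)⁴/32 = 4.041×10^-6 m⁴.
T_max = τ_allow·J/r = 6.12×10^7 × 4.041×10^-6 / 0.0400 = 6176 N·m.
ω = 2π·311/60 = 32.57 rad/s, so P_max = T_max·ω = 2.011×10^5 W.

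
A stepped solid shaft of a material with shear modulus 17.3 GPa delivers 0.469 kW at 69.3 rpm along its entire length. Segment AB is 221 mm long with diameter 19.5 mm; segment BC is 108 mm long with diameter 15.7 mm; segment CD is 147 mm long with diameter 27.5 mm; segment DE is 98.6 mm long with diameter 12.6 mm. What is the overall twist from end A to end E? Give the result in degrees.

ω = 2π·69.3/60 = 7.257 rad/s, so T = P/ω = 0.469×10³ / 7.257 = 64.63 N·m.
J_AB = π(0.0195)⁴/32 = 1.42×10^-8 m⁴; J_BC = π(0.0157)⁴/32 = 5.96×10^-9 m⁴; J_CD = π(0.0275)⁴/32 = 5.61×10^-8 m⁴; J_DE = π(0.0126)⁴/32 = 2.47×10^-9 m⁴.
θ = (T/G)·Σ L_i/J_i = (64.63/17.3×10⁹)·(0.221/1.42×10^-8 + 0.108/5.96×10^-9 + 0.147/5.61×10^-8 + 0.0986/2.47×10^-9) = 0.2844 rad.

16.3°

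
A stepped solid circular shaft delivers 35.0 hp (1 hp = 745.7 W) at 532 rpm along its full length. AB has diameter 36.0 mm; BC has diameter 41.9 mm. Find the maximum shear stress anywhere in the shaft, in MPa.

ω = 2π·532/60 = 55.71 rad/s, so T = P/ω = 35.0×745.7 / 55.71 = 468.5 N·m.
Under the same torque, τ_max = 16T/(πd³) is largest where d is smallest — segment AB (d = 36.0 mm).
τ_max = 16·468.5/(π·(0.0360)³) = 5.114×10^7 Pa.

51.1 MPa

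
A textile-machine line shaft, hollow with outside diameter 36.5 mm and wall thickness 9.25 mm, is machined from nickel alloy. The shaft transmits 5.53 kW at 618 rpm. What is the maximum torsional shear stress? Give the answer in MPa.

ω = 2π·618/60 = 64.72 rad/s, so T = P/ω = 5.53×10³ / 64.72 = 85.45 N·m.
J = π(d_o⁴ − d_i⁴)/32 = π(0.0365⁴ − 0.0180⁴)/32 = 1.639×10^-7 m⁴.
τ_max = T·r/J = 85.45 × 0.0182 / 1.639×10^-7 = 9.512×10^6 Pa.

9.51 MPa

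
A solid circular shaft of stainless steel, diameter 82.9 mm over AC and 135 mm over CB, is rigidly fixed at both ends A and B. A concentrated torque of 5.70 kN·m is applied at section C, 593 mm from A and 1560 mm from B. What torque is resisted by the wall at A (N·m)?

1550 N·m

Compatibility: T_A·a/J_AC = T_B·b/J_CB with T_A + T_B = T₀.
J_AC = 4.64×10^-6 m⁴, J_CB = 3.26×10^-5 m⁴, so T_A = T₀·(J_AC/a)/((J_AC/a)+(J_CB/b)) = 1552 N·m, T_B = 4148 N·m.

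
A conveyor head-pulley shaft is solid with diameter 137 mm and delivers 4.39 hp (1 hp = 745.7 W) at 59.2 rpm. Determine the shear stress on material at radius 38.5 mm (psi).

ω = 2π·59.2/60 = 6.199 rad/s, so T = P/ω = 4.39×745.7 / 6.199 = 528.1 N·m.
J = πd⁴/32 = π(0.137)⁴/32 = 3.458×10^-5 m⁴.
Shear stress varies linearly with radius: τ = T·r/J = 528.1 × 0.0385 / 3.458×10^-5 = 5.878×10^5 Pa.

85.3 psi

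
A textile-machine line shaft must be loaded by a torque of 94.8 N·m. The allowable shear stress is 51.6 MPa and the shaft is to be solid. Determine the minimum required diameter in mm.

21.1 mm

For a solid shaft τ_max = 16T/(πd³), so d = (16T/(π τ_allow))^(1/3) = (16·94.80/(π·5.16×10^7))^(1/3) = 0.02107 m.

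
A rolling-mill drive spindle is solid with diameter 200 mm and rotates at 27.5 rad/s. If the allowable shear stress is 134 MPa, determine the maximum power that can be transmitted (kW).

J = πd⁴/32 = π(0.200)⁴/32 = 1.571×10^-4 m⁴.
T_max = τ_allow·J/r = 1.34×10^8 × 1.571×10^-4 / 0.100 = 210500 N·m.
ω = 27.5 rad/s, so P_max = T_max·ω = 5.788×10^6 W.

5790 kW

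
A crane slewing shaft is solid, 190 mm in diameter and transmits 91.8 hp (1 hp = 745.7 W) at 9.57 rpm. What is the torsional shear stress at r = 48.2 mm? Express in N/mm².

ω = 2π·9.57/60 = 1.002 rad/s, so T = P/ω = 91.8×745.7 / 1.002 = 68310 N·m.
J = πd⁴/32 = π(0.190)⁴/32 = 1.279×10^-4 m⁴.
Shear stress varies linearly with radius: τ = T·r/J = 68310 × 0.0482 / 1.279×10^-4 = 2.573×10^7 Pa.

25.7 N/mm²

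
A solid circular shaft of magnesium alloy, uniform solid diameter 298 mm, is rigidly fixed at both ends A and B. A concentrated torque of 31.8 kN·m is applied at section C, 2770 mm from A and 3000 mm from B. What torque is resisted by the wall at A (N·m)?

16500 N·m

With uniform GJ and both ends fixed, compatibility θ_AC = θ_CB gives T_A·a = T_B·b, together with T_A + T_B = T₀.
T_A = T₀·b/(a+b) = 31800·3000/5770 = 16530 N·m; T_B = 15270 N·m.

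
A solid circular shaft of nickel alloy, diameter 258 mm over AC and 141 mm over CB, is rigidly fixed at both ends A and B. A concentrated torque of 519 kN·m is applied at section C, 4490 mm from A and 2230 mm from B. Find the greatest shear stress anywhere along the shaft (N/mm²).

144 N/mm²

Compatibility: T_A·a/J_AC = T_B·b/J_CB with T_A + T_B = T₀.
J_AC = 4.35×10^-4 m⁴, J_CB = 3.88×10^-5 m⁴, so T_A = T₀·(J_AC/a)/((J_AC/a)+(J_CB/b)) = 440000 N·m, T_B = 79030 N·m.
τ in each portion: τ_AC = 1.30×10^8 Pa, τ_CB = 1.44×10^8 Pa; maximum is in CB.
τ_max = T_CB·r/J = 79030·0.0705/3.88×10^-5 = 1.436×10^8 Pa.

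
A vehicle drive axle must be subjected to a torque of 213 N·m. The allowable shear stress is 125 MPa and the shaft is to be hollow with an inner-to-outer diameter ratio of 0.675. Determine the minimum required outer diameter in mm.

22.2 mm

For a hollow shaft with d_i/d_o = 0.675: τ_max = 16T/(π d_o³ (1−k⁴)), so d_o = [16T/(π τ_allow (1−k⁴))]^(1/3) = [16·213.0/(π·1.25×10^8·0.7924)]^(1/3) = 0.02221 m.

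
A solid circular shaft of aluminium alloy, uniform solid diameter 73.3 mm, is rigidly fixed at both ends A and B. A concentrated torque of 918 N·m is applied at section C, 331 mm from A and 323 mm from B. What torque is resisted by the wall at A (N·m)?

With uniform GJ and both ends fixed, compatibility θ_AC = θ_CB gives T_A·a = T_B·b, together with T_A + T_B = T₀.
T_A = T₀·b/(a+b) = 918.0·323/654.0 = 453.4 N·m; T_B = 464.6 N·m.

453 N·m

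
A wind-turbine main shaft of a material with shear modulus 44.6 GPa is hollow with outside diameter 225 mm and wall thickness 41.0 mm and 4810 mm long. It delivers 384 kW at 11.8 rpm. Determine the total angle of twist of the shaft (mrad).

ω = 2π·11.8/60 = 1.236 rad/s, so T = P/ω = 384×10³ / 1.236 = 310800 N·m.
J = π(d_o⁴ − d_i⁴)/32 = π(0.225⁴ − 0.143⁴)/32 = 2.106×10^-4 m⁴.
θ = T·L/(G·J) = 310800 × 4.81 / (44.6×10⁹ × 2.106×10^-4) = 0.1592 rad.

159 mrad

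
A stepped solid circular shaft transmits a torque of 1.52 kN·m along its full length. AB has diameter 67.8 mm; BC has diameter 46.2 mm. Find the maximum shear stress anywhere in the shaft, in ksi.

11.4 ksi

Under the same torque, τ_max = 16T/(πd³) is largest where d is smallest — segment BC (d = 46.2 mm).
τ_max = 16·1520/(π·(0.0462)³) = 7.850×10^7 Pa.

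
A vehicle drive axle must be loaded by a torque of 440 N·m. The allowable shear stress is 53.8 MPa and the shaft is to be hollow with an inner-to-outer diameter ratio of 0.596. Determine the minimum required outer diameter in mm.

For a hollow shaft with d_i/d_o = 0.596: τ_max = 16T/(π d_o³ (1−k⁴)), so d_o = [16T/(π τ_allow (1−k⁴))]^(1/3) = [16·440.0/(π·5.38×10^7·0.8738)]^(1/3) = 0.03626 m.

36.3 mm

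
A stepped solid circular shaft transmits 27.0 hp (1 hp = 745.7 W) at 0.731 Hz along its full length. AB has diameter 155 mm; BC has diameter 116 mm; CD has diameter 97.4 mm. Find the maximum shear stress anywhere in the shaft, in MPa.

ω = 2π·0.731 = 4.593 rad/s, so T = P/ω = 27.0×745.7 / 4.593 = 4384 N·m.
Under the same torque, τ_max = 16T/(πd³) is largest where d is smallest — segment CD (d = 97.4 mm).
τ_max = 16·4384/(π·(0.0974)³) = 2.416×10^7 Pa.

24.2 MPa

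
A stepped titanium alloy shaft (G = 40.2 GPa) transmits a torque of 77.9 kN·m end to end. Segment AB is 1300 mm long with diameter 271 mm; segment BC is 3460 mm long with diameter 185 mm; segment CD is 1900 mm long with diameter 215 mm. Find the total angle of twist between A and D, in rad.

J_AB = π(0.271)⁴/32 = 5.30×10^-4 m⁴; J_BC = π(0.185)⁴/32 = 1.15×10^-4 m⁴; J_CD = π(0.215)⁴/32 = 2.10×10^-4 m⁴.
θ = (T/G)·Σ L_i/J_i = (77900/40.2×10⁹)·(1.30/5.30×10^-4 + 3.46/1.15×10^-4 + 1.90/2.10×10^-4) = 0.08061 rad.

0.0806 rad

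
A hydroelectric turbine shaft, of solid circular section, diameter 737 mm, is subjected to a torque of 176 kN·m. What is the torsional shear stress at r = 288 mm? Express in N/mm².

J = πd⁴/32 = π(0.737)⁴/32 = 0.02896 m⁴.
Shear stress varies linearly with radius: τ = T·r/J = 176000 × 0.288 / 0.02896 = 1.750×10^6 Pa.

1.75 N/mm²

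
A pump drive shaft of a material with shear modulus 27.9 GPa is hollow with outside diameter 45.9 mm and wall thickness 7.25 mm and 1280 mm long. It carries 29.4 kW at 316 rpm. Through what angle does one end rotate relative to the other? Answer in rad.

ω = 2π·316/60 = 33.09 rad/s, so T = P/ω = 29.4×10³ / 33.09 = 888.4 N·m.
J = π(d_o⁴ − d_i⁴)/32 = π(0.0459⁴ − 0.0314⁴)/32 = 3.403×10^-7 m⁴.
θ = T·L/(G·J) = 888.4 × 1.28 / (27.9×10⁹ × 3.403×10^-7) = 0.1198 rad.

0.120 rad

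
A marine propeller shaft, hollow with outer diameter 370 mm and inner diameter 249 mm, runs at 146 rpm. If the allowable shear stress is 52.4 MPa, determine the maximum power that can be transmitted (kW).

J = π(d_o⁴ − d_i⁴)/32 = π(0.370⁴ − 0.249⁴)/32 = 1.463×10^-3 m⁴.
T_max = τ_allow·J/r = 5.24×10^7 × 1.463×10^-3 / 0.185 = 414300 N·m.
ω = 2π·146/60 = 15.29 rad/s, so P_max = T_max·ω = 6.334×10^6 W.

6330 kW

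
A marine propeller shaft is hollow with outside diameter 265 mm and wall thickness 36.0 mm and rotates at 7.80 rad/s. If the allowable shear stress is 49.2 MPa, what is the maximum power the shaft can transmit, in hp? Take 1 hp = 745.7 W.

J = π(d_o⁴ − d_i⁴)/32 = π(0.265⁴ − 0.193⁴)/32 = 3.479×10^-4 m⁴.
T_max = τ_allow·J/r = 4.92×10^7 × 3.479×10^-4 / 0.133 = 129200 N·m.
ω = 7.80 rad/s, so P_max = T_max·ω = 1.008×10^6 W.

1350 hp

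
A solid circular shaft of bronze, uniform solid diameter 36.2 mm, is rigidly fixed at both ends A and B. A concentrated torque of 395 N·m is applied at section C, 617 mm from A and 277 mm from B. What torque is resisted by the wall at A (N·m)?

With uniform GJ and both ends fixed, compatibility θ_AC = θ_CB gives T_A·a = T_B·b, together with T_A + T_B = T₀.
T_A = T₀·b/(a+b) = 395.0·277/894.0 = 122.4 N·m; T_B = 272.6 N·m.

122 N·m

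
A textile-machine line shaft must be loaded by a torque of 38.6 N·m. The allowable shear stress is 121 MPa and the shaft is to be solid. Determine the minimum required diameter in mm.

For a solid shaft τ_max = 16T/(πd³), so d = (16T/(π τ_allow))^(1/3) = (16·38.60/(π·1.21×10^8))^(1/3) = 0.01176 m.

11.8 mm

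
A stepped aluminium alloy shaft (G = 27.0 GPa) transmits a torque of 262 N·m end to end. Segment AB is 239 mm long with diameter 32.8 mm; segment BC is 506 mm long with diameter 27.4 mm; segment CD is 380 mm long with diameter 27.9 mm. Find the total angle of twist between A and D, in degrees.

9.81°

J_AB = π(0.0328)⁴/32 = 1.14×10^-7 m⁴; J_BC = π(0.0274)⁴/32 = 5.53×10^-8 m⁴; J_CD = π(0.0279)⁴/32 = 5.95×10^-8 m⁴.
θ = (T/G)·Σ L_i/J_i = (262.0/27.0×10⁹)·(0.239/1.14×10^-7 + 0.506/5.53×10^-8 + 0.380/5.95×10^-8) = 0.1711 rad.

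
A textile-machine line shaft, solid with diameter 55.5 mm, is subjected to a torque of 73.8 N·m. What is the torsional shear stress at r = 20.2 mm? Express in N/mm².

1.60 N/mm²

J = πd⁴/32 = π(0.0555)⁴/32 = 9.315×10^-7 m⁴.
Shear stress varies linearly with radius: τ = T·r/J = 73.80 × 0.0202 / 9.315×10^-7 = 1.600×10^6 Pa.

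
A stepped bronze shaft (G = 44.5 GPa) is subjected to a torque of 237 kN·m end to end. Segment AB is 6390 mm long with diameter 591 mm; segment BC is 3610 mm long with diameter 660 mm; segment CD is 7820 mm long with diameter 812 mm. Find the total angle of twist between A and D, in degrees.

0.278°

J_AB = π(0.591)⁴/32 = 0.0120 m⁴; J_BC = π(0.660)⁴/32 = 0.0186 m⁴; J_CD = π(0.812)⁴/32 = 0.0427 m⁴.
θ = (T/G)·Σ L_i/J_i = (237000/44.5×10⁹)·(6.39/0.0120 + 3.61/0.0186 + 7.82/0.0427) = 4.849×10^-3 rad.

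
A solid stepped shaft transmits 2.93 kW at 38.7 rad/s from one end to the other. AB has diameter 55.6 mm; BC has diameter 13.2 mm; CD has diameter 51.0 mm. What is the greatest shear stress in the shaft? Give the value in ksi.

ω = 38.7 rad/s, so T = P/ω = 2.93×10³ / 38.70 = 75.71 N·m.
Under the same torque, τ_max = 16T/(πd³) is largest where d is smallest — segment BC (d = 13.2 mm).
τ_max = 16·75.71/(π·(0.0132)³) = 1.677×10^8 Pa.

24.3 ksi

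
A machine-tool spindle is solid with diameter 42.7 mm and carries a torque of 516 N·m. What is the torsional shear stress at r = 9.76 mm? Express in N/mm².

J = πd⁴/32 = π(0.0427)⁴/32 = 3.264×10^-7 m⁴.
Shear stress varies linearly with radius: τ = T·r/J = 516.0 × 0.00976 / 3.264×10^-7 = 1.543×10^7 Pa.

15.4 N/mm²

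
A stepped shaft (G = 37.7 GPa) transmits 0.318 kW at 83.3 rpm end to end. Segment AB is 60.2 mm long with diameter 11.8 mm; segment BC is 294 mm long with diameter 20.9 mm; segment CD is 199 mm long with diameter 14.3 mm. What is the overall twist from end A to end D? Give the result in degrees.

ω = 2π·83.3/60 = 8.723 rad/s, so T = P/ω = 0.318×10³ / 8.723 = 36.45 N·m.
J_AB = π(0.0118)⁴/32 = 1.90×10^-9 m⁴; J_BC = π(0.0209)⁴/32 = 1.87×10^-8 m⁴; J_CD = π(0.0143)⁴/32 = 4.11×10^-9 m⁴.
θ = (T/G)·Σ L_i/J_i = (36.45/37.7×10⁹)·(0.0602/1.90×10^-9 + 0.294/1.87×10^-8 + 0.199/4.11×10^-9) = 0.09263 rad.

5.31°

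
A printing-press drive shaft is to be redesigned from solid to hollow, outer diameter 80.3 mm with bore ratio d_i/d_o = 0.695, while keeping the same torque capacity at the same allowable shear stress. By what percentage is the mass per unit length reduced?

Equal τ_max and T ⇒ the solid shaft needs d_s³ = d_o³(1−k⁴), so d_s = 80.3·(1−0.695⁴)^(1/3) = 73.49 mm.
Area ratio A_h/A_s = d_o²(1−k²)/d_s² = (1−k²)/(1−k⁴)^(2/3) = 0.6172.
Mass saving = 1 − 0.6172 = 38.3 %.

38.3 %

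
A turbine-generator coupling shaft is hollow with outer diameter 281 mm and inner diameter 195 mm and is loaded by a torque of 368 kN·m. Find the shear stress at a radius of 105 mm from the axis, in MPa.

J = π(d_o⁴ − d_i⁴)/32 = π(0.281⁴ − 0.195⁴)/32 = 4.702×10^-4 m⁴.
Shear stress varies linearly with radius: τ = T·r/J = 368000 × 0.105 / 4.702×10^-4 = 8.219×10^7 Pa.

82.2 MPa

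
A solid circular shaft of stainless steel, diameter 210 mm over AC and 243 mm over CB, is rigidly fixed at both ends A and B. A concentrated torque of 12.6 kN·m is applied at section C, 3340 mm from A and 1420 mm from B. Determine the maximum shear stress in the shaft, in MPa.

Compatibility: T_A·a/J_AC = T_B·b/J_CB with T_A + T_B = T₀.
J_AC = 1.91×10^-4 m⁴, J_CB = 3.42×10^-4 m⁴, so T_A = T₀·(J_AC/a)/((J_AC/a)+(J_CB/b)) = 2415 N·m, T_B = 10180 N·m.
τ in each portion: τ_AC = 1.33×10^6 Pa, τ_CB = 3.61×10^6 Pa; maximum is in CB.
τ_max = T_CB·r/J = 10180·0.121/3.42×10^-4 = 3.615×10^6 Pa.

3.61 MPa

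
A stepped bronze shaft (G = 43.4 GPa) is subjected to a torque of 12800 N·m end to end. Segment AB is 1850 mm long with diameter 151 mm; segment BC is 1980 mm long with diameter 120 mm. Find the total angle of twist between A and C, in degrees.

2.26°

J_AB = π(0.151)⁴/32 = 5.10×10^-5 m⁴; J_BC = π(0.120)⁴/32 = 2.04×10^-5 m⁴.
θ = (T/G)·Σ L_i/J_i = (12800/43.4×10⁹)·(1.85/5.10×10^-5 + 1.98/2.04×10^-5) = 0.03938 rad.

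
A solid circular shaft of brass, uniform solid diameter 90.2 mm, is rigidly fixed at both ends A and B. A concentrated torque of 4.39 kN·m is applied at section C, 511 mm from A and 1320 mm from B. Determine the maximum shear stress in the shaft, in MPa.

With uniform GJ and both ends fixed, compatibility θ_AC = θ_CB gives T_A·a = T_B·b, together with T_A + T_B = T₀.
T_A = T₀·b/(a+b) = 4390·1320/1831 = 3165 N·m; T_B = 1225 N·m.
τ in each portion: τ_AC = 2.20×10^7 Pa, τ_CB = 8.50×10^6 Pa; maximum is in AC.
τ_max = T_AC·r/J = 3165·0.0451/6.50×10^-6 = 2.196×10^7 Pa.

22.0 MPa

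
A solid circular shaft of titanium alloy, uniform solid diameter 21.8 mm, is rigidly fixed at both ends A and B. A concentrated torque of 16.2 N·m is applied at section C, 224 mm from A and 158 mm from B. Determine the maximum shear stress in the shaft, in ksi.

0.677 ksi

With uniform GJ and both ends fixed, compatibility θ_AC = θ_CB gives T_A·a = T_B·b, together with T_A + T_B = T₀.
T_A = T₀·b/(a+b) = 16.20·158/382.0 = 6.701 N·m; T_B = 9.499 N·m.
τ in each portion: τ_AC = 3.29×10^6 Pa, τ_CB = 4.67×10^6 Pa; maximum is in CB.
τ_max = T_CB·r/J = 9.499·0.0109/2.22×10^-8 = 4.670×10^6 Pa.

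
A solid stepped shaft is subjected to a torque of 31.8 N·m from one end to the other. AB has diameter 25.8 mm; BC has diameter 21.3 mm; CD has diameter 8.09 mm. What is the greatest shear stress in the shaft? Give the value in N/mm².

Under the same torque, τ_max = 16T/(πd³) is largest where d is smallest — segment CD (d = 8.09 mm).
τ_max = 16·31.80/(π·(0.00809)³) = 3.059×10^8 Pa.

306 N/mm²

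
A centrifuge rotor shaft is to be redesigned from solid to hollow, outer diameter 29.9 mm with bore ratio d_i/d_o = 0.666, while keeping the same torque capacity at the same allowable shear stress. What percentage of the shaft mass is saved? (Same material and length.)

35.6 %

Equal τ_max and T ⇒ the solid shaft needs d_s³ = d_o³(1−k⁴), so d_s = 29.9·(1−0.666⁴)^(1/3) = 27.79 mm.
Area ratio A_h/A_s = d_o²(1−k²)/d_s² = (1−k²)/(1−k⁴)^(2/3) = 0.6439.
Mass saving = 1 − 0.6439 = 35.6 %.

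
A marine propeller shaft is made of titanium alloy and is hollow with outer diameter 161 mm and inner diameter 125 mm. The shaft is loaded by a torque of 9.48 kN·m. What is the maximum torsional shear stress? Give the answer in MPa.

J = π(d_o⁴ − d_i⁴)/32 = π(0.161⁴ − 0.125⁴)/32 = 4.200×10^-5 m⁴.
τ_max = T·r/J = 9480 × 0.0805 / 4.200×10^-5 = 1.817×10^7 Pa.

18.2 MPa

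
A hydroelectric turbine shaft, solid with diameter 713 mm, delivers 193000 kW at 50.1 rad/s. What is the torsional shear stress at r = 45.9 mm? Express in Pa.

ω = 50.1 rad/s, so T = P/ω = 193000×10³ / 50.10 = 3.852e6 N·m.
J = πd⁴/32 = π(0.713)⁴/32 = 0.02537 m⁴.
Shear stress varies linearly with radius: τ = T·r/J = 3.852e6 × 0.0459 / 0.02537 = 6.969×10^6 Pa.

6.97e6 Pa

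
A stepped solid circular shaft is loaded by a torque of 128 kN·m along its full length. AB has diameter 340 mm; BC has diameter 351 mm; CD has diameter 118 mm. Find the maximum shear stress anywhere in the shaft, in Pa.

Under the same torque, τ_max = 16T/(πd³) is largest where d is smallest — segment CD (d = 118 mm).
τ_max = 16·128000/(π·(0.118)³) = 3.968×10^8 Pa.

3.97e8 Pa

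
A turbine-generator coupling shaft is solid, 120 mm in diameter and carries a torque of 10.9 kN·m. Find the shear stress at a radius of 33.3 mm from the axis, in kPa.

17800 kPa

J = πd⁴/32 = π(0.120)⁴/32 = 2.036×10^-5 m⁴.
Shear stress varies linearly with radius: τ = T·r/J = 10900 × 0.0333 / 2.036×10^-5 = 1.783×10^7 Pa.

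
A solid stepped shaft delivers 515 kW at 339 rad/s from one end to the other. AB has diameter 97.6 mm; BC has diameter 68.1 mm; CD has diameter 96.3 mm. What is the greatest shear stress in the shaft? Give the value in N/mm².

ω = 339 rad/s, so T = P/ω = 515×10³ / 339.0 = 1519 N·m.
Under the same torque, τ_max = 16T/(πd³) is largest where d is smallest — segment BC (d = 68.1 mm).
τ_max = 16·1519/(π·(0.0681)³) = 2.450×10^7 Pa.

24.5 N/mm²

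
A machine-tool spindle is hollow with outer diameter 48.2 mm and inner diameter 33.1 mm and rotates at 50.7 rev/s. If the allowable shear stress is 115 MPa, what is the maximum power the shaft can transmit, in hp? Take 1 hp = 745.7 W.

J = π(d_o⁴ − d_i⁴)/32 = π(0.0482⁴ − 0.0331⁴)/32 = 4.120×10^-7 m⁴.
T_max = τ_allow·J/r = 1.15×10^8 × 4.120×10^-7 / 0.0241 = 1966 N·m.
ω = 2π·50.7 = 318.6 rad/s, so P_max = T_max·ω = 6.263×10^5 W.

840 hp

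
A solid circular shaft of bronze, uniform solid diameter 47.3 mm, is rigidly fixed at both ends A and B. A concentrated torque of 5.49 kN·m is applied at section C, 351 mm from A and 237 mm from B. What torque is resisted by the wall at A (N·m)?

With uniform GJ and both ends fixed, compatibility θ_AC = θ_CB gives T_A·a = T_B·b, together with T_A + T_B = T₀.
T_A = T₀·b/(a+b) = 5490·237/588.0 = 2213 N·m; T_B = 3277 N·m.

2210 N·m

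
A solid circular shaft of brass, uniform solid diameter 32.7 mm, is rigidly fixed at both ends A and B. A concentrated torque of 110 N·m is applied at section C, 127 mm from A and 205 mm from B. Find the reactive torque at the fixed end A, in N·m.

67.9 N·m

With uniform GJ and both ends fixed, compatibility θ_AC = θ_CB gives T_A·a = T_B·b, together with T_A + T_B = T₀.
T_A = T₀·b/(a+b) = 110.0·205/332.0 = 67.92 N·m; T_B = 42.08 N·m.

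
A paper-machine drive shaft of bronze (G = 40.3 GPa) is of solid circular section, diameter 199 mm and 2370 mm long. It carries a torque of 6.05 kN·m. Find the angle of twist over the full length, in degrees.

J = πd⁴/32 = π(0.199)⁴/32 = 1.540×10^-4 m⁴.
θ = T·L/(G·J) = 6050 × 2.37 / (40.3×10⁹ × 1.540×10^-4) = 2.311×10^-3 rad.

0.132°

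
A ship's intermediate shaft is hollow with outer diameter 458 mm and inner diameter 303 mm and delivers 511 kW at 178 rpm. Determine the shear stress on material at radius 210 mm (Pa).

ω = 2π·178/60 = 18.64 rad/s, so T = P/ω = 511×10³ / 18.64 = 27410 N·m.
J = π(d_o⁴ − d_i⁴)/32 = π(0.458⁴ − 0.303⁴)/32 = 3.492×10^-3 m⁴.
Shear stress varies linearly with radius: τ = T·r/J = 27410 × 0.210 / 3.492×10^-3 = 1.648×10^6 Pa.

1.65e6 Pa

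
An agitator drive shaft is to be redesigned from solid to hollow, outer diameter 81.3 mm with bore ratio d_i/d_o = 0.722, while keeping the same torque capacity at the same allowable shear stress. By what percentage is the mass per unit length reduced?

40.9 %

Equal τ_max and T ⇒ the solid shaft needs d_s³ = d_o³(1−k⁴), so d_s = 81.3·(1−0.722⁴)^(1/3) = 73.15 mm.
Area ratio A_h/A_s = d_o²(1−k²)/d_s² = (1−k²)/(1−k⁴)^(2/3) = 0.5914.
Mass saving = 1 − 0.5914 = 40.9 %.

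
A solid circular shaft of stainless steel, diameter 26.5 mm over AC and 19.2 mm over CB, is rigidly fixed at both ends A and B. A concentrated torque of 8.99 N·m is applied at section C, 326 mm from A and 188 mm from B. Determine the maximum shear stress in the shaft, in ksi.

Compatibility: T_A·a/J_AC = T_B·b/J_CB with T_A + T_B = T₀.
J_AC = 4.84×10^-8 m⁴, J_CB = 1.33×10^-8 m⁴, so T_A = T₀·(J_AC/a)/((J_AC/a)+(J_CB/b)) = 6.083 N·m, T_B = 2.907 N·m.
τ in each portion: τ_AC = 1.66×10^6 Pa, τ_CB = 2.09×10^6 Pa; maximum is in CB.
τ_max = T_CB·r/J = 2.907·0.00960/1.33×10^-8 = 2.092×10^6 Pa.

0.303 ksi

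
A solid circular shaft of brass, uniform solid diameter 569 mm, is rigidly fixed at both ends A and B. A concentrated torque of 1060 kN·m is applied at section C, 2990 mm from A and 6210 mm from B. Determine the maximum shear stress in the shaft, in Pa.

1.98e7 Pa

With uniform GJ and both ends fixed, compatibility θ_AC = θ_CB gives T_A·a = T_B·b, together with T_A + T_B = T₀.
T_A = T₀·b/(a+b) = 1.060e6·6210/9200 = 715500 N·m; T_B = 344500 N·m.
τ in each portion: τ_AC = 1.98×10^7 Pa, τ_CB = 9.52×10^6 Pa; maximum is in AC.
τ_max = T_AC·r/J = 715500·0.284/0.0103 = 1.978×10^7 Pa.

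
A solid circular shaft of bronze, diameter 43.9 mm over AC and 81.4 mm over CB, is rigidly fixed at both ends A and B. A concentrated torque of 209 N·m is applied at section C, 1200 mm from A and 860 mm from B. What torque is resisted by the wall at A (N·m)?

11.9 N·m

Compatibility: T_A·a/J_AC = T_B·b/J_CB with T_A + T_B = T₀.
J_AC = 3.65×10^-7 m⁴, J_CB = 4.31×10^-6 m⁴, so T_A = T₀·(J_AC/a)/((J_AC/a)+(J_CB/b)) = 11.95 N·m, T_B = 197.1 N·m.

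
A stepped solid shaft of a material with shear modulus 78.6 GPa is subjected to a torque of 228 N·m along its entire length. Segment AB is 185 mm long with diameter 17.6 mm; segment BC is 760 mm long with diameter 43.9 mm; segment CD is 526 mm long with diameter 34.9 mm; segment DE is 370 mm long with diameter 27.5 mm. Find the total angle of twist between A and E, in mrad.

J_AB = π(0.0176)⁴/32 = 9.42×10^-9 m⁴; J_BC = π(0.0439)⁴/32 = 3.65×10^-7 m⁴; J_CD = π(0.0349)⁴/32 = 1.46×10^-7 m⁴; J_DE = π(0.0275)⁴/32 = 5.61×10^-8 m⁴.
θ = (T/G)·Σ L_i/J_i = (228.0/78.6×10⁹)·(0.185/9.42×10^-9 + 0.760/3.65×10^-7 + 0.526/1.46×10^-7 + 0.370/5.61×10^-8) = 0.09261 rad.

92.6 mrad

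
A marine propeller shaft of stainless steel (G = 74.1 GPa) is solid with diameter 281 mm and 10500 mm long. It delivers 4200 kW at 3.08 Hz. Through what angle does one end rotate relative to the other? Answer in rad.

ω = 2π·3.08 = 19.35 rad/s, so T = P/ω = 4200×10³ / 19.35 = 217000 N·m.
J = πd⁴/32 = π(0.281)⁴/32 = 6.121×10^-4 m⁴.
θ = T·L/(G·J) = 217000 × 10.5 / (74.1×10⁹ × 6.121×10^-4) = 0.05024 rad.

0.0502 rad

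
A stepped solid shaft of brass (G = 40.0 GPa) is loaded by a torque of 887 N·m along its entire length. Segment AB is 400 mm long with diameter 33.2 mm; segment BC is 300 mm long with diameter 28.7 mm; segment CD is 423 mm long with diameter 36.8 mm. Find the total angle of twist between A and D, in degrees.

J_AB = π(0.0332)⁴/32 = 1.19×10^-7 m⁴; J_BC = π(0.0287)⁴/32 = 6.66×10^-8 m⁴; J_CD = π(0.0368)⁴/32 = 1.80×10^-7 m⁴.
θ = (T/G)·Σ L_i/J_i = (887.0/40.0×10⁹)·(0.400/1.19×10^-7 + 0.300/6.66×10^-8 + 0.423/1.80×10^-7) = 0.2263 rad.

13.0°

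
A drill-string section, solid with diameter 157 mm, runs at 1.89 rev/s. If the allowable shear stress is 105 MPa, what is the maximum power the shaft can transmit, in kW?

J = πd⁴/32 = π(0.157)⁴/32 = 5.965×10^-5 m⁴.
T_max = τ_allow·J/r = 1.05×10^8 × 5.965×10^-5 / 0.0785 = 79780 N·m.
ω = 2π·1.89 = 11.88 rad/s, so P_max = T_max·ω = 9.475×10^5 W.

947 kW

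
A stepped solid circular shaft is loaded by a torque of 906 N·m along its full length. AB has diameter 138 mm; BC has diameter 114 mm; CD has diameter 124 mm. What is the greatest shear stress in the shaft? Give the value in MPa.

Under the same torque, τ_max = 16T/(πd³) is largest where d is smallest — segment BC (d = 114 mm).
τ_max = 16·906.0/(π·(0.114)³) = 3.114×10^6 Pa.

3.11 MPa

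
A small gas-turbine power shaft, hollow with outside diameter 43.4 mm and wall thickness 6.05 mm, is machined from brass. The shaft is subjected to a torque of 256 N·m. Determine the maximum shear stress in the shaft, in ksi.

J = π(d_o⁴ − d_i⁴)/32 = π(0.0434⁴ − 0.0313⁴)/32 = 2.541×10^-7 m⁴.
τ_max = T·r/J = 256.0 × 0.0217 / 2.541×10^-7 = 2.186×10^7 Pa.

3.17 ksi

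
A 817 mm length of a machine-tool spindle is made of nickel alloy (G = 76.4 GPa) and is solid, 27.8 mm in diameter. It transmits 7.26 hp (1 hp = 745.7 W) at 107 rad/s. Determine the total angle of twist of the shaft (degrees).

ω = 107 rad/s, so T = P/ω = 7.26×745.7 / 107.0 = 50.60 N·m.
J = πd⁴/32 = π(0.0278)⁴/32 = 5.864×10^-8 m⁴.
θ = T·L/(G·J) = 50.60 × 0.817 / (76.4×10⁹ × 5.864×10^-8) = 9.227×10^-3 rad.

0.529°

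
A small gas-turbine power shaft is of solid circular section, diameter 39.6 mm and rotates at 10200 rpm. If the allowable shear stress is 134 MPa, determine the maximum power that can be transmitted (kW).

1750 kW

J = πd⁴/32 = π(0.0396)⁴/32 = 2.414×10^-7 m⁴.
T_max = τ_allow·J/r = 1.34×10^8 × 2.414×10^-7 / 0.0198 = 1634 N·m.
ω = 2π·10200/60 = 1068 rad/s, so P_max = T_max·ω = 1.745×10^6 W.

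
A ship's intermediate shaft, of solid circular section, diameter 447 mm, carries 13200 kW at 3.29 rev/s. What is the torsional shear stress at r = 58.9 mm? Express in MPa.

9.60 MPa

ω = 2π·3.29 = 20.67 rad/s, so T = P/ω = 13200×10³ / 20.67 = 638600 N·m.
J = πd⁴/32 = π(0.447)⁴/32 = 3.919×10^-3 m⁴.
Shear stress varies linearly with radius: τ = T·r/J = 638600 × 0.0589 / 3.919×10^-3 = 9.596×10^6 Pa.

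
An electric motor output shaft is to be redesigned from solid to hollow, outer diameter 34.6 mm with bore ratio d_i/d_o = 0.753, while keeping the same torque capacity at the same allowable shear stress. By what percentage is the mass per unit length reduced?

43.9 %

Equal τ_max and T ⇒ the solid shaft needs d_s³ = d_o³(1−k⁴), so d_s = 34.6·(1−0.753⁴)^(1/3) = 30.40 mm.
Area ratio A_h/A_s = d_o²(1−k²)/d_s² = (1−k²)/(1−k⁴)^(2/3) = 0.5608.
Mass saving = 1 − 0.5608 = 43.9 %.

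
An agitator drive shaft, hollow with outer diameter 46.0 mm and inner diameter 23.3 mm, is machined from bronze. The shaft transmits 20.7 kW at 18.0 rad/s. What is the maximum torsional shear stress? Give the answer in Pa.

ω = 18.0 rad/s, so T = P/ω = 20.7×10³ / 18.00 = 1150 N·m.
J = π(d_o⁴ − d_i⁴)/32 = π(0.0460⁴ − 0.0233⁴)/32 = 4.106×10^-7 m⁴.
τ_max = T·r/J = 1150 × 0.0230 / 4.106×10^-7 = 6.441×10^7 Pa.

6.44e7 Pa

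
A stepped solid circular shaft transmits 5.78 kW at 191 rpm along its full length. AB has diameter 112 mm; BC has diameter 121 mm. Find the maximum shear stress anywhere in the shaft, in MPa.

1.05 MPa

ω = 2π·191/60 = 20.00 rad/s, so T = P/ω = 5.78×10³ / 20.00 = 289.0 N·m.
Under the same torque, τ_max = 16T/(πd³) is largest where d is smallest — segment AB (d = 112 mm).
τ_max = 16·289.0/(π·(0.112)³) = 1.048×10^6 Pa.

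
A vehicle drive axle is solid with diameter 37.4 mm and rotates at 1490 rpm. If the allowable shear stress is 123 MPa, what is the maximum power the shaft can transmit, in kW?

J = πd⁴/32 = π(0.0374)⁴/32 = 1.921×10^-7 m⁴.
T_max = τ_allow·J/r = 1.23×10^8 × 1.921×10^-7 / 0.0187 = 1263 N·m.
ω = 2π·1490/60 = 156.0 rad/s, so P_max = T_max·ω = 1.971×10^5 W.

197 kW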